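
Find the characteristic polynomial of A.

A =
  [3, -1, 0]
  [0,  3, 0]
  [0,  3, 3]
x^3 - 9*x^2 + 27*x - 27

Expanding det(x·I − A) (e.g. by cofactor expansion or by noting that A is similar to its Jordan form J, which has the same characteristic polynomial as A) gives
  χ_A(x) = x^3 - 9*x^2 + 27*x - 27
which factors as (x - 3)^3. The eigenvalues (with algebraic multiplicities) are λ = 3 with multiplicity 3.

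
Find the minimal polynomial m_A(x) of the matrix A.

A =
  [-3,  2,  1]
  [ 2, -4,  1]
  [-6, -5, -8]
x^3 + 15*x^2 + 75*x + 125

The characteristic polynomial is χ_A(x) = (x + 5)^3, so the eigenvalues are known. The minimal polynomial is
  m_A(x) = Π_λ (x − λ)^{k_λ}
where k_λ is the size of the *largest* Jordan block for λ (equivalently, the smallest k with (A − λI)^k v = 0 for every generalised eigenvector v of λ).

  λ = -5: largest Jordan block has size 3, contributing (x + 5)^3

So m_A(x) = (x + 5)^3 = x^3 + 15*x^2 + 75*x + 125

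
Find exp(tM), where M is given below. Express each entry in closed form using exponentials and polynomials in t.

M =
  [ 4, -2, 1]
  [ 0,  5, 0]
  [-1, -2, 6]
e^{tM} =
  [-t*exp(5*t) + exp(5*t), -2*t*exp(5*t), t*exp(5*t)]
  [0, exp(5*t), 0]
  [-t*exp(5*t), -2*t*exp(5*t), t*exp(5*t) + exp(5*t)]

Strategy: write M = P · J · P⁻¹ where J is a Jordan canonical form, so e^{tM} = P · e^{tJ} · P⁻¹, and e^{tJ} can be computed block-by-block.

M has Jordan form
J =
  [5, 1, 0]
  [0, 5, 0]
  [0, 0, 5]
(up to reordering of blocks).

Per-block formulas:
  For a 1×1 block at λ = 5: exp(t · [5]) = [e^(5t)].
  For a 2×2 Jordan block J_2(5): exp(t · J_2(5)) = e^(5t)·(I + t·N), where N is the 2×2 nilpotent shift.

After assembling e^{tJ} and conjugating by P, we get:

e^{tM} =
  [-t*exp(5*t) + exp(5*t), -2*t*exp(5*t), t*exp(5*t)]
  [0, exp(5*t), 0]
  [-t*exp(5*t), -2*t*exp(5*t), t*exp(5*t) + exp(5*t)]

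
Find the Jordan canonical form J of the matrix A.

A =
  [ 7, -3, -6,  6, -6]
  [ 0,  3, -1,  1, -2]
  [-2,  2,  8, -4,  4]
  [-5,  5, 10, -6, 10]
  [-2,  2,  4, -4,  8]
J_3(4) ⊕ J_1(4) ⊕ J_1(4)

The characteristic polynomial is
  det(x·I − A) = x^5 - 20*x^4 + 160*x^3 - 640*x^2 + 1280*x - 1024 = (x - 4)^5

Eigenvalues and multiplicities (the geometric multiplicity of λ is n − rank(A − λI), which equals the number of Jordan blocks for λ):
  λ = 4: algebraic multiplicity = 5, geometric multiplicity = 3

Determining the block sizes for each eigenvalue:
  λ = 4: with am = 5 and gm = 3, the partition is not yet determined (e.g. several partitions of 5 into 3 parts exist). Let N = A − (4)·I. Computing rank(N^1) = 2, rank(N^2) = 1, rank(N^3) = 0; the number of blocks of size ≥ j is rank(N^{j−1}) − rank(N^j), giving [3, 1, 1]. So we have 1 block(s) of size 3, 2 block(s) of size 1 → block sizes [3, 1, 1]

Assembling the blocks gives a Jordan form
J =
  [4, 1, 0, 0, 0]
  [0, 4, 1, 0, 0]
  [0, 0, 4, 0, 0]
  [0, 0, 0, 4, 0]
  [0, 0, 0, 0, 4]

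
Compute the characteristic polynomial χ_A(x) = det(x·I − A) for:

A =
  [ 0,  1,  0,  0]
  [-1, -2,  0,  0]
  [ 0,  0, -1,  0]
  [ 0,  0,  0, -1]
x^4 + 4*x^3 + 6*x^2 + 4*x + 1

Expanding det(x·I − A) (e.g. by cofactor expansion or by noting that A is similar to its Jordan form J, which has the same characteristic polynomial as A) gives
  χ_A(x) = x^4 + 4*x^3 + 6*x^2 + 4*x + 1
which factors as (x + 1)^4. The eigenvalues (with algebraic multiplicities) are λ = -1 with multiplicity 4.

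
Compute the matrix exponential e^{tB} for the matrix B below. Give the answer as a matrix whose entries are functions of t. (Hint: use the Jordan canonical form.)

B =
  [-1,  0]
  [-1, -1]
e^{tB} =
  [exp(-t), 0]
  [-t*exp(-t), exp(-t)]

Strategy: write B = P · J · P⁻¹ where J is a Jordan canonical form, so e^{tB} = P · e^{tJ} · P⁻¹, and e^{tJ} can be computed block-by-block.

B has Jordan form
J =
  [-1,  1]
  [ 0, -1]
(up to reordering of blocks).

Per-block formulas:
  For a 2×2 Jordan block J_2(-1): exp(t · J_2(-1)) = e^(-1t)·(I + t·N), where N is the 2×2 nilpotent shift.

After assembling e^{tJ} and conjugating by P, we get:

e^{tB} =
  [exp(-t), 0]
  [-t*exp(-t), exp(-t)]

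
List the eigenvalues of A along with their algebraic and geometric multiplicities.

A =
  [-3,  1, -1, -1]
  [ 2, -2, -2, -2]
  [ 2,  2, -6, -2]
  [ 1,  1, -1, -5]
λ = -4: alg = 4, geom = 3

Step 1 — factor the characteristic polynomial to read off the algebraic multiplicities:
  χ_A(x) = (x + 4)^4

Step 2 — compute geometric multiplicities via the rank-nullity identity g(λ) = n − rank(A − λI):
  rank(A − (-4)·I) = 1, so dim ker(A − (-4)·I) = n − 1 = 3

Summary:
  λ = -4: algebraic multiplicity = 4, geometric multiplicity = 3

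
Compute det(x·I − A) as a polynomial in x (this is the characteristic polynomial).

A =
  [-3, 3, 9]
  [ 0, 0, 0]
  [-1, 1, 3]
x^3

Expanding det(x·I − A) (e.g. by cofactor expansion or by noting that A is similar to its Jordan form J, which has the same characteristic polynomial as A) gives
  χ_A(x) = x^3
which factors as x^3. The eigenvalues (with algebraic multiplicities) are λ = 0 with multiplicity 3.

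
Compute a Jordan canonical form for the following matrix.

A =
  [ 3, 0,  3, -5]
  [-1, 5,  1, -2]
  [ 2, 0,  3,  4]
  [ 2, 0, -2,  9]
J_3(5) ⊕ J_1(5)

The characteristic polynomial is
  det(x·I − A) = x^4 - 20*x^3 + 150*x^2 - 500*x + 625 = (x - 5)^4

Eigenvalues and multiplicities (the geometric multiplicity of λ is n − rank(A − λI), which equals the number of Jordan blocks for λ):
  λ = 5: algebraic multiplicity = 4, geometric multiplicity = 2

Determining the block sizes for each eigenvalue:
  λ = 5: with am = 4 and gm = 2, the partition is not yet determined (e.g. several partitions of 4 into 2 parts exist). Let N = A − (5)·I. Computing rank(N^1) = 2, rank(N^2) = 1, rank(N^3) = 0; the number of blocks of size ≥ j is rank(N^{j−1}) − rank(N^j), giving [2, 1, 1]. So we have 1 block(s) of size 3, 1 block(s) of size 1 → block sizes [3, 1]

Assembling the blocks gives a Jordan form
J =
  [5, 1, 0, 0]
  [0, 5, 1, 0]
  [0, 0, 5, 0]
  [0, 0, 0, 5]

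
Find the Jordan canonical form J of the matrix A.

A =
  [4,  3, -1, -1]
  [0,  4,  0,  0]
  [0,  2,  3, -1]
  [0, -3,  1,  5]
J_3(4) ⊕ J_1(4)

The characteristic polynomial is
  det(x·I − A) = x^4 - 16*x^3 + 96*x^2 - 256*x + 256 = (x - 4)^4

Eigenvalues and multiplicities (the geometric multiplicity of λ is n − rank(A − λI), which equals the number of Jordan blocks for λ):
  λ = 4: algebraic multiplicity = 4, geometric multiplicity = 2

Determining the block sizes for each eigenvalue:
  λ = 4: with am = 4 and gm = 2, the partition is not yet determined (e.g. several partitions of 4 into 2 parts exist). Let N = A − (4)·I. Computing rank(N^1) = 2, rank(N^2) = 1, rank(N^3) = 0; the number of blocks of size ≥ j is rank(N^{j−1}) − rank(N^j), giving [2, 1, 1]. So we have 1 block(s) of size 3, 1 block(s) of size 1 → block sizes [3, 1]

Assembling the blocks gives a Jordan form
J =
  [4, 1, 0, 0]
  [0, 4, 1, 0]
  [0, 0, 4, 0]
  [0, 0, 0, 4]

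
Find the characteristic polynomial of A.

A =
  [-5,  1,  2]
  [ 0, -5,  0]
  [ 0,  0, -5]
x^3 + 15*x^2 + 75*x + 125

Expanding det(x·I − A) (e.g. by cofactor expansion or by noting that A is similar to its Jordan form J, which has the same characteristic polynomial as A) gives
  χ_A(x) = x^3 + 15*x^2 + 75*x + 125
which factors as (x + 5)^3. The eigenvalues (with algebraic multiplicities) are λ = -5 with multiplicity 3.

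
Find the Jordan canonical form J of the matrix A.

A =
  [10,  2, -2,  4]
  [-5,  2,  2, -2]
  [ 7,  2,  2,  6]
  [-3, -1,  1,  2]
J_2(4) ⊕ J_2(4)

The characteristic polynomial is
  det(x·I − A) = x^4 - 16*x^3 + 96*x^2 - 256*x + 256 = (x - 4)^4

Eigenvalues and multiplicities (the geometric multiplicity of λ is n − rank(A − λI), which equals the number of Jordan blocks for λ):
  λ = 4: algebraic multiplicity = 4, geometric multiplicity = 2

Determining the block sizes for each eigenvalue:
  λ = 4: with am = 4 and gm = 2, the partition is not yet determined (e.g. several partitions of 4 into 2 parts exist). Let N = A − (4)·I. Computing rank(N^1) = 2, rank(N^2) = 0; the number of blocks of size ≥ j is rank(N^{j−1}) − rank(N^j), giving [2, 2]. So we have 2 block(s) of size 2 → block sizes [2, 2]

Assembling the blocks gives a Jordan form
J =
  [4, 1, 0, 0]
  [0, 4, 0, 0]
  [0, 0, 4, 1]
  [0, 0, 0, 4]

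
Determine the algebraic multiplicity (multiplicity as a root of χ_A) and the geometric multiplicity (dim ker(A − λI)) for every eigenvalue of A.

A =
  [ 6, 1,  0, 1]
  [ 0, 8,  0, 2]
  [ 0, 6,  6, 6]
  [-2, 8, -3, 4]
λ = 6: alg = 4, geom = 2

Step 1 — factor the characteristic polynomial to read off the algebraic multiplicities:
  χ_A(x) = (x - 6)^4

Step 2 — compute geometric multiplicities via the rank-nullity identity g(λ) = n − rank(A − λI):
  rank(A − (6)·I) = 2, so dim ker(A − (6)·I) = n − 2 = 2

Summary:
  λ = 6: algebraic multiplicity = 4, geometric multiplicity = 2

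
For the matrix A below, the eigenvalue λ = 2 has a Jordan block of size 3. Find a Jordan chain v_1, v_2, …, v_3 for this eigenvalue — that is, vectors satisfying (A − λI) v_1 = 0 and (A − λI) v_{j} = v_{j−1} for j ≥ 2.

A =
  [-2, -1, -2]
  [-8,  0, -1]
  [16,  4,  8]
A Jordan chain for λ = 2 of length 3:
v_1 = (-8, 32, 0)ᵀ
v_2 = (-4, -8, 16)ᵀ
v_3 = (1, 0, 0)ᵀ

Let N = A − (2)·I. We want v_3 with N^3 v_3 = 0 but N^2 v_3 ≠ 0; then v_{j-1} := N · v_j for j = 3, …, 2.

Pick v_3 = (1, 0, 0)ᵀ.
Then v_2 = N · v_3 = (-4, -8, 16)ᵀ.
Then v_1 = N · v_2 = (-8, 32, 0)ᵀ.

Sanity check: (A − (2)·I) v_1 = (0, 0, 0)ᵀ = 0. ✓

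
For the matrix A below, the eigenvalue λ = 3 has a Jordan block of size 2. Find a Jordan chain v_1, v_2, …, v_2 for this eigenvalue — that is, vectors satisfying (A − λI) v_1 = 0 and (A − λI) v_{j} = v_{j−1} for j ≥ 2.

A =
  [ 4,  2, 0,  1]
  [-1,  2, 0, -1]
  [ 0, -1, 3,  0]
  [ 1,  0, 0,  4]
A Jordan chain for λ = 3 of length 2:
v_1 = (-1, 0, 1, 1)ᵀ
v_2 = (1, -1, 0, 0)ᵀ

Let N = A − (3)·I. We want v_2 with N^2 v_2 = 0 but N^1 v_2 ≠ 0; then v_{j-1} := N · v_j for j = 2, …, 2.

Pick v_2 = (1, -1, 0, 0)ᵀ.
Then v_1 = N · v_2 = (-1, 0, 1, 1)ᵀ.

Sanity check: (A − (3)·I) v_1 = (0, 0, 0, 0)ᵀ = 0. ✓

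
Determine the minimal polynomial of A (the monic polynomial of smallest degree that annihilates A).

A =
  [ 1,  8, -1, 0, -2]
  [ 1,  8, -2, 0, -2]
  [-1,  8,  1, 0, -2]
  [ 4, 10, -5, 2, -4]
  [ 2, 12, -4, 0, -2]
x^3 - 6*x^2 + 12*x - 8

The characteristic polynomial is χ_A(x) = (x - 2)^5, so the eigenvalues are known. The minimal polynomial is
  m_A(x) = Π_λ (x − λ)^{k_λ}
where k_λ is the size of the *largest* Jordan block for λ (equivalently, the smallest k with (A − λI)^k v = 0 for every generalised eigenvector v of λ).

  λ = 2: largest Jordan block has size 3, contributing (x − 2)^3

So m_A(x) = (x - 2)^3 = x^3 - 6*x^2 + 12*x - 8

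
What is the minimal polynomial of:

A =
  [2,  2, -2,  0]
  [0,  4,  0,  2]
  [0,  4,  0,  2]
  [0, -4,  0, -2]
x^2 - 2*x

The characteristic polynomial is χ_A(x) = x^2*(x - 2)^2, so the eigenvalues are known. The minimal polynomial is
  m_A(x) = Π_λ (x − λ)^{k_λ}
where k_λ is the size of the *largest* Jordan block for λ (equivalently, the smallest k with (A − λI)^k v = 0 for every generalised eigenvector v of λ).

  λ = 0: largest Jordan block has size 1, contributing (x − 0)
  λ = 2: largest Jordan block has size 1, contributing (x − 2)

So m_A(x) = x*(x - 2) = x^2 - 2*x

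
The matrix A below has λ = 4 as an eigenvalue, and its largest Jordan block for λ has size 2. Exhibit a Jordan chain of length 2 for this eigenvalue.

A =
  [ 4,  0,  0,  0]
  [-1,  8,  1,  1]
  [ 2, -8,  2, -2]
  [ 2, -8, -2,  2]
A Jordan chain for λ = 4 of length 2:
v_1 = (0, -1, 2, 2)ᵀ
v_2 = (1, 0, 0, 0)ᵀ

Let N = A − (4)·I. We want v_2 with N^2 v_2 = 0 but N^1 v_2 ≠ 0; then v_{j-1} := N · v_j for j = 2, …, 2.

Pick v_2 = (1, 0, 0, 0)ᵀ.
Then v_1 = N · v_2 = (0, -1, 2, 2)ᵀ.

Sanity check: (A − (4)·I) v_1 = (0, 0, 0, 0)ᵀ = 0. ✓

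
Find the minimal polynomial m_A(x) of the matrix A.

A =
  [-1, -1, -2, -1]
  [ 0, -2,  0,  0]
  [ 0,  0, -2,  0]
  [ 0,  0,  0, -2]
x^2 + 3*x + 2

The characteristic polynomial is χ_A(x) = (x + 1)*(x + 2)^3, so the eigenvalues are known. The minimal polynomial is
  m_A(x) = Π_λ (x − λ)^{k_λ}
where k_λ is the size of the *largest* Jordan block for λ (equivalently, the smallest k with (A − λI)^k v = 0 for every generalised eigenvector v of λ).

  λ = -2: largest Jordan block has size 1, contributing (x + 2)
  λ = -1: largest Jordan block has size 1, contributing (x + 1)

So m_A(x) = (x + 1)*(x + 2) = x^2 + 3*x + 2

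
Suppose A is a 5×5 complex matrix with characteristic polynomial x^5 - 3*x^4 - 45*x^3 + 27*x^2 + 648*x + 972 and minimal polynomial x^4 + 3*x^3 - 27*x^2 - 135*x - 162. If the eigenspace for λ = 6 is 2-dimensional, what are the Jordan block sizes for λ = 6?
Block sizes for λ = 6: [1, 1]

Step 1 — from the characteristic polynomial, algebraic multiplicity of λ = 6 is 2. From dim ker(A − (6)·I) = 2, there are exactly 2 Jordan blocks for λ = 6.
Step 2 — from the minimal polynomial, the factor (x − 6) tells us the largest block for λ = 6 has size 1.
Step 3 — with total size 2, 2 blocks, and largest block 1, the block sizes (in nonincreasing order) are [1, 1].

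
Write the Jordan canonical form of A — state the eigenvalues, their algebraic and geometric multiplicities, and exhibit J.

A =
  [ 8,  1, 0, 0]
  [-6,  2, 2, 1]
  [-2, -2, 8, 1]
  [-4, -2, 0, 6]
J_3(6) ⊕ J_1(6)

The characteristic polynomial is
  det(x·I − A) = x^4 - 24*x^3 + 216*x^2 - 864*x + 1296 = (x - 6)^4

Eigenvalues and multiplicities (the geometric multiplicity of λ is n − rank(A − λI), which equals the number of Jordan blocks for λ):
  λ = 6: algebraic multiplicity = 4, geometric multiplicity = 2

Determining the block sizes for each eigenvalue:
  λ = 6: with am = 4 and gm = 2, the partition is not yet determined (e.g. several partitions of 4 into 2 parts exist). Let N = A − (6)·I. Computing rank(N^1) = 2, rank(N^2) = 1, rank(N^3) = 0; the number of blocks of size ≥ j is rank(N^{j−1}) − rank(N^j), giving [2, 1, 1]. So we have 1 block(s) of size 3, 1 block(s) of size 1 → block sizes [3, 1]

Assembling the blocks gives a Jordan form
J =
  [6, 1, 0, 0]
  [0, 6, 1, 0]
  [0, 0, 6, 0]
  [0, 0, 0, 6]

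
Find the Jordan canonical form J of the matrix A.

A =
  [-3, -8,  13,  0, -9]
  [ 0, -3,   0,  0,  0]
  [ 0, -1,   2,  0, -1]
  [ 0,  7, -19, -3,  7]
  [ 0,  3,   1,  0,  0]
J_2(-3) ⊕ J_1(-3) ⊕ J_2(1)

The characteristic polynomial is
  det(x·I − A) = x^5 + 7*x^4 + 10*x^3 - 18*x^2 - 27*x + 27 = (x - 1)^2*(x + 3)^3

Eigenvalues and multiplicities (the geometric multiplicity of λ is n − rank(A − λI), which equals the number of Jordan blocks for λ):
  λ = -3: algebraic multiplicity = 3, geometric multiplicity = 2
  λ = 1: algebraic multiplicity = 2, geometric multiplicity = 1

Determining the block sizes for each eigenvalue:
  λ = -3: 2 blocks summing to 3 forces exactly one block of size 2 and the rest size 1 → block sizes [2, 1]
  λ = 1: one block (gm = 1), so the single block has size am = 2 → block sizes [2]

Assembling the blocks gives a Jordan form
J =
  [-3,  1,  0, 0, 0]
  [ 0, -3,  0, 0, 0]
  [ 0,  0, -3, 0, 0]
  [ 0,  0,  0, 1, 1]
  [ 0,  0,  0, 0, 1]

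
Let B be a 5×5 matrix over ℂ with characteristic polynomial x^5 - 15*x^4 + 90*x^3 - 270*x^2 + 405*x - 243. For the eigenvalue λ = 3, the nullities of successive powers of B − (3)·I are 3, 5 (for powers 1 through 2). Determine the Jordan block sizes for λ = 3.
Block sizes for λ = 3: [2, 2, 1]

From the dimensions of kernels of powers, the number of Jordan blocks of size at least j is d_j − d_{j−1} where d_j = dim ker(N^j) (with d_0 = 0). Computing the differences gives [3, 2].
The number of blocks of size exactly k is (#blocks of size ≥ k) − (#blocks of size ≥ k + 1), so the partition is: 1 block(s) of size 1, 2 block(s) of size 2.
In nonincreasing order the block sizes are [2, 2, 1].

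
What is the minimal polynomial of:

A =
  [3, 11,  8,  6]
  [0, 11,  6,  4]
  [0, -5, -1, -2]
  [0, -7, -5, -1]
x^3 - 9*x^2 + 27*x - 27

The characteristic polynomial is χ_A(x) = (x - 3)^4, so the eigenvalues are known. The minimal polynomial is
  m_A(x) = Π_λ (x − λ)^{k_λ}
where k_λ is the size of the *largest* Jordan block for λ (equivalently, the smallest k with (A − λI)^k v = 0 for every generalised eigenvector v of λ).

  λ = 3: largest Jordan block has size 3, contributing (x − 3)^3

So m_A(x) = (x - 3)^3 = x^3 - 9*x^2 + 27*x - 27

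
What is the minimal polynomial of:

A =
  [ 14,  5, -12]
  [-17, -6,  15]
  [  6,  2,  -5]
x^3 - 3*x^2 + 3*x - 1

The characteristic polynomial is χ_A(x) = (x - 1)^3, so the eigenvalues are known. The minimal polynomial is
  m_A(x) = Π_λ (x − λ)^{k_λ}
where k_λ is the size of the *largest* Jordan block for λ (equivalently, the smallest k with (A − λI)^k v = 0 for every generalised eigenvector v of λ).

  λ = 1: largest Jordan block has size 3, contributing (x − 1)^3

So m_A(x) = (x - 1)^3 = x^3 - 3*x^2 + 3*x - 1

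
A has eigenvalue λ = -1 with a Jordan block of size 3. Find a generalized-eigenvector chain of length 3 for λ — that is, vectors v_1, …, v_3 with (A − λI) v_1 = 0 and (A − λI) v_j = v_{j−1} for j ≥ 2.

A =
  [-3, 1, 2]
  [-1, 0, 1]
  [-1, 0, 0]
A Jordan chain for λ = -1 of length 3:
v_1 = (1, 0, 1)ᵀ
v_2 = (-2, -1, -1)ᵀ
v_3 = (1, 0, 0)ᵀ

Let N = A − (-1)·I. We want v_3 with N^3 v_3 = 0 but N^2 v_3 ≠ 0; then v_{j-1} := N · v_j for j = 3, …, 2.

Pick v_3 = (1, 0, 0)ᵀ.
Then v_2 = N · v_3 = (-2, -1, -1)ᵀ.
Then v_1 = N · v_2 = (1, 0, 1)ᵀ.

Sanity check: (A − (-1)·I) v_1 = (0, 0, 0)ᵀ = 0. ✓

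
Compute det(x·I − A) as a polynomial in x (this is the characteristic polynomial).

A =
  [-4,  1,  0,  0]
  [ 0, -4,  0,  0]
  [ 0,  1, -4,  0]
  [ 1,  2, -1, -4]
x^4 + 16*x^3 + 96*x^2 + 256*x + 256

Expanding det(x·I − A) (e.g. by cofactor expansion or by noting that A is similar to its Jordan form J, which has the same characteristic polynomial as A) gives
  χ_A(x) = x^4 + 16*x^3 + 96*x^2 + 256*x + 256
which factors as (x + 4)^4. The eigenvalues (with algebraic multiplicities) are λ = -4 with multiplicity 4.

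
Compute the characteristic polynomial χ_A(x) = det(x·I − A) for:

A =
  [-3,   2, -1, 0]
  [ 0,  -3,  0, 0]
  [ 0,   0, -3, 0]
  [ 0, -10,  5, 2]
x^4 + 7*x^3 + 9*x^2 - 27*x - 54

Expanding det(x·I − A) (e.g. by cofactor expansion or by noting that A is similar to its Jordan form J, which has the same characteristic polynomial as A) gives
  χ_A(x) = x^4 + 7*x^3 + 9*x^2 - 27*x - 54
which factors as (x - 2)*(x + 3)^3. The eigenvalues (with algebraic multiplicities) are λ = -3 with multiplicity 3, λ = 2 with multiplicity 1.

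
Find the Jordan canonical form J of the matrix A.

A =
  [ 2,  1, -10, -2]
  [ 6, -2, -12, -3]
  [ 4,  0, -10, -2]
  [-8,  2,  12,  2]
J_3(-2) ⊕ J_1(-2)

The characteristic polynomial is
  det(x·I − A) = x^4 + 8*x^3 + 24*x^2 + 32*x + 16 = (x + 2)^4

Eigenvalues and multiplicities (the geometric multiplicity of λ is n − rank(A − λI), which equals the number of Jordan blocks for λ):
  λ = -2: algebraic multiplicity = 4, geometric multiplicity = 2

Determining the block sizes for each eigenvalue:
  λ = -2: with am = 4 and gm = 2, the partition is not yet determined (e.g. several partitions of 4 into 2 parts exist). Let N = A − (-2)·I. Computing rank(N^1) = 2, rank(N^2) = 1, rank(N^3) = 0; the number of blocks of size ≥ j is rank(N^{j−1}) − rank(N^j), giving [2, 1, 1]. So we have 1 block(s) of size 3, 1 block(s) of size 1 → block sizes [3, 1]

Assembling the blocks gives a Jordan form
J =
  [-2,  1,  0,  0]
  [ 0, -2,  1,  0]
  [ 0,  0, -2,  0]
  [ 0,  0,  0, -2]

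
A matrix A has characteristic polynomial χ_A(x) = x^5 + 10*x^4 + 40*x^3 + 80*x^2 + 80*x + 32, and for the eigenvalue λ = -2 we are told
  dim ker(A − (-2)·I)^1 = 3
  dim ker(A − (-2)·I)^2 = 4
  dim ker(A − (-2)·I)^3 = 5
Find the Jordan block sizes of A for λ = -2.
Block sizes for λ = -2: [3, 1, 1]

From the dimensions of kernels of powers, the number of Jordan blocks of size at least j is d_j − d_{j−1} where d_j = dim ker(N^j) (with d_0 = 0). Computing the differences gives [3, 1, 1].
The number of blocks of size exactly k is (#blocks of size ≥ k) − (#blocks of size ≥ k + 1), so the partition is: 2 block(s) of size 1, 1 block(s) of size 3.
In nonincreasing order the block sizes are [3, 1, 1].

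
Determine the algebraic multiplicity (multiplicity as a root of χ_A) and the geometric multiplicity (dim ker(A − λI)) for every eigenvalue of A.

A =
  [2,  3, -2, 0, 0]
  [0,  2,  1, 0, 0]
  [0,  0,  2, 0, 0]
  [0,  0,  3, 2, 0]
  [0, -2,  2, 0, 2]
λ = 2: alg = 5, geom = 3

Step 1 — factor the characteristic polynomial to read off the algebraic multiplicities:
  χ_A(x) = (x - 2)^5

Step 2 — compute geometric multiplicities via the rank-nullity identity g(λ) = n − rank(A − λI):
  rank(A − (2)·I) = 2, so dim ker(A − (2)·I) = n − 2 = 3

Summary:
  λ = 2: algebraic multiplicity = 5, geometric multiplicity = 3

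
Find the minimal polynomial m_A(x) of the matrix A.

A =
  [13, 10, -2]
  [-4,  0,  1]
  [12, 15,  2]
x^2 - 10*x + 25

The characteristic polynomial is χ_A(x) = (x - 5)^3, so the eigenvalues are known. The minimal polynomial is
  m_A(x) = Π_λ (x − λ)^{k_λ}
where k_λ is the size of the *largest* Jordan block for λ (equivalently, the smallest k with (A − λI)^k v = 0 for every generalised eigenvector v of λ).

  λ = 5: largest Jordan block has size 2, contributing (x − 5)^2

So m_A(x) = (x - 5)^2 = x^2 - 10*x + 25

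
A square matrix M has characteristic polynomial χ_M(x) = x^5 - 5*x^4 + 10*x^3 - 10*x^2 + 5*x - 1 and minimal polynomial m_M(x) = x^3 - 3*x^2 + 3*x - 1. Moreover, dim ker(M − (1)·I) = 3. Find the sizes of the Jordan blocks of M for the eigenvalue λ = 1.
Block sizes for λ = 1: [3, 1, 1]

Step 1 — from the characteristic polynomial, algebraic multiplicity of λ = 1 is 5. From dim ker(M − (1)·I) = 3, there are exactly 3 Jordan blocks for λ = 1.
Step 2 — from the minimal polynomial, the factor (x − 1)^3 tells us the largest block for λ = 1 has size 3.
Step 3 — with total size 5, 3 blocks, and largest block 3, the block sizes (in nonincreasing order) are [3, 1, 1].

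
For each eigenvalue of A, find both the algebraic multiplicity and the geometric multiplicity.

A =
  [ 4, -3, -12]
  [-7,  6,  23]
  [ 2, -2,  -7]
λ = 1: alg = 3, geom = 1

Step 1 — factor the characteristic polynomial to read off the algebraic multiplicities:
  χ_A(x) = (x - 1)^3

Step 2 — compute geometric multiplicities via the rank-nullity identity g(λ) = n − rank(A − λI):
  rank(A − (1)·I) = 2, so dim ker(A − (1)·I) = n − 2 = 1

Summary:
  λ = 1: algebraic multiplicity = 3, geometric multiplicity = 1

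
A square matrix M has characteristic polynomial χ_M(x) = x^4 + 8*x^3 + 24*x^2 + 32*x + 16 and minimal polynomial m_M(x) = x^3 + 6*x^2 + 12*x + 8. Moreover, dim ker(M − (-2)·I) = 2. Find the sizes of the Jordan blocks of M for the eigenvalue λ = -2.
Block sizes for λ = -2: [3, 1]

Step 1 — from the characteristic polynomial, algebraic multiplicity of λ = -2 is 4. From dim ker(M − (-2)·I) = 2, there are exactly 2 Jordan blocks for λ = -2.
Step 2 — from the minimal polynomial, the factor (x + 2)^3 tells us the largest block for λ = -2 has size 3.
Step 3 — with total size 4, 2 blocks, and largest block 3, the block sizes (in nonincreasing order) are [3, 1].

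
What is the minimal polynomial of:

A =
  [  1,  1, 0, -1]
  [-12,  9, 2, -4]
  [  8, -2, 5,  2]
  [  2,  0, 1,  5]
x^3 - 15*x^2 + 75*x - 125

The characteristic polynomial is χ_A(x) = (x - 5)^4, so the eigenvalues are known. The minimal polynomial is
  m_A(x) = Π_λ (x − λ)^{k_λ}
where k_λ is the size of the *largest* Jordan block for λ (equivalently, the smallest k with (A − λI)^k v = 0 for every generalised eigenvector v of λ).

  λ = 5: largest Jordan block has size 3, contributing (x − 5)^3

So m_A(x) = (x - 5)^3 = x^3 - 15*x^2 + 75*x - 125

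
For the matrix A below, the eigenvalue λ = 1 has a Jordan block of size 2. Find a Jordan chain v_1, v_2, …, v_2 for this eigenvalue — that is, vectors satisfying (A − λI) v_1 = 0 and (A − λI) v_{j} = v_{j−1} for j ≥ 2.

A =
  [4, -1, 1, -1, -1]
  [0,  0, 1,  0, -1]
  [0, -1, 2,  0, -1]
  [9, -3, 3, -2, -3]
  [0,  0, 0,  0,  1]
A Jordan chain for λ = 1 of length 2:
v_1 = (3, 0, 0, 9, 0)ᵀ
v_2 = (1, 0, 0, 0, 0)ᵀ

Let N = A − (1)·I. We want v_2 with N^2 v_2 = 0 but N^1 v_2 ≠ 0; then v_{j-1} := N · v_j for j = 2, …, 2.

Pick v_2 = (1, 0, 0, 0, 0)ᵀ.
Then v_1 = N · v_2 = (3, 0, 0, 9, 0)ᵀ.

Sanity check: (A − (1)·I) v_1 = (0, 0, 0, 0, 0)ᵀ = 0. ✓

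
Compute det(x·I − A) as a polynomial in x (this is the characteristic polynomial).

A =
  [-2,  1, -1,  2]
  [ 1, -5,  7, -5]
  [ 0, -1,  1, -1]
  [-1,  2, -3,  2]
x^4 + 4*x^3 + 6*x^2 + 4*x + 1

Expanding det(x·I − A) (e.g. by cofactor expansion or by noting that A is similar to its Jordan form J, which has the same characteristic polynomial as A) gives
  χ_A(x) = x^4 + 4*x^3 + 6*x^2 + 4*x + 1
which factors as (x + 1)^4. The eigenvalues (with algebraic multiplicities) are λ = -1 with multiplicity 4.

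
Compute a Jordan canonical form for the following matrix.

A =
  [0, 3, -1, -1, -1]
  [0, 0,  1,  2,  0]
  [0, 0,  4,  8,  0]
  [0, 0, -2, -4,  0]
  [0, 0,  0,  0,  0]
J_3(0) ⊕ J_1(0) ⊕ J_1(0)

The characteristic polynomial is
  det(x·I − A) = x^5

Eigenvalues and multiplicities (the geometric multiplicity of λ is n − rank(A − λI), which equals the number of Jordan blocks for λ):
  λ = 0: algebraic multiplicity = 5, geometric multiplicity = 3

Determining the block sizes for each eigenvalue:
  λ = 0: with am = 5 and gm = 3, the partition is not yet determined (e.g. several partitions of 5 into 3 parts exist). Let N = A − (0)·I. Computing rank(N^1) = 2, rank(N^2) = 1, rank(N^3) = 0; the number of blocks of size ≥ j is rank(N^{j−1}) − rank(N^j), giving [3, 1, 1]. So we have 1 block(s) of size 3, 2 block(s) of size 1 → block sizes [3, 1, 1]

Assembling the blocks gives a Jordan form
J =
  [0, 1, 0, 0, 0]
  [0, 0, 1, 0, 0]
  [0, 0, 0, 0, 0]
  [0, 0, 0, 0, 0]
  [0, 0, 0, 0, 0]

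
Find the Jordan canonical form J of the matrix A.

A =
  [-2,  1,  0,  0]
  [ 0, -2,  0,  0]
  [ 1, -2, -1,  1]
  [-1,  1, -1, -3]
J_2(-2) ⊕ J_2(-2)

The characteristic polynomial is
  det(x·I − A) = x^4 + 8*x^3 + 24*x^2 + 32*x + 16 = (x + 2)^4

Eigenvalues and multiplicities (the geometric multiplicity of λ is n − rank(A − λI), which equals the number of Jordan blocks for λ):
  λ = -2: algebraic multiplicity = 4, geometric multiplicity = 2

Determining the block sizes for each eigenvalue:
  λ = -2: with am = 4 and gm = 2, the partition is not yet determined (e.g. several partitions of 4 into 2 parts exist). Let N = A − (-2)·I. Computing rank(N^1) = 2, rank(N^2) = 0; the number of blocks of size ≥ j is rank(N^{j−1}) − rank(N^j), giving [2, 2]. So we have 2 block(s) of size 2 → block sizes [2, 2]

Assembling the blocks gives a Jordan form
J =
  [-2,  1,  0,  0]
  [ 0, -2,  0,  0]
  [ 0,  0, -2,  1]
  [ 0,  0,  0, -2]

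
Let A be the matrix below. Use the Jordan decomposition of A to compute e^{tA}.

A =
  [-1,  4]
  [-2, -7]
e^{tA} =
  [2*exp(-3*t) - exp(-5*t), 2*exp(-3*t) - 2*exp(-5*t)]
  [-exp(-3*t) + exp(-5*t), -exp(-3*t) + 2*exp(-5*t)]

Strategy: write A = P · J · P⁻¹ where J is a Jordan canonical form, so e^{tA} = P · e^{tJ} · P⁻¹, and e^{tJ} can be computed block-by-block.

A has Jordan form
J =
  [-5,  0]
  [ 0, -3]
(up to reordering of blocks).

Per-block formulas:
  For a 1×1 block at λ = -5: exp(t · [-5]) = [e^(-5t)].
  For a 1×1 block at λ = -3: exp(t · [-3]) = [e^(-3t)].

After assembling e^{tJ} and conjugating by P, we get:

e^{tA} =
  [2*exp(-3*t) - exp(-5*t), 2*exp(-3*t) - 2*exp(-5*t)]
  [-exp(-3*t) + exp(-5*t), -exp(-3*t) + 2*exp(-5*t)]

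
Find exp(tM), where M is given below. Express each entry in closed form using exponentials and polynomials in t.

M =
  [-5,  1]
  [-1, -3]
e^{tM} =
  [-t*exp(-4*t) + exp(-4*t), t*exp(-4*t)]
  [-t*exp(-4*t), t*exp(-4*t) + exp(-4*t)]

Strategy: write M = P · J · P⁻¹ where J is a Jordan canonical form, so e^{tM} = P · e^{tJ} · P⁻¹, and e^{tJ} can be computed block-by-block.

M has Jordan form
J =
  [-4,  1]
  [ 0, -4]
(up to reordering of blocks).

Per-block formulas:
  For a 2×2 Jordan block J_2(-4): exp(t · J_2(-4)) = e^(-4t)·(I + t·N), where N is the 2×2 nilpotent shift.

After assembling e^{tJ} and conjugating by P, we get:

e^{tM} =
  [-t*exp(-4*t) + exp(-4*t), t*exp(-4*t)]
  [-t*exp(-4*t), t*exp(-4*t) + exp(-4*t)]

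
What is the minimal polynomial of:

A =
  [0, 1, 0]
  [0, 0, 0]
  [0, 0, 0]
x^2

The characteristic polynomial is χ_A(x) = x^3, so the eigenvalues are known. The minimal polynomial is
  m_A(x) = Π_λ (x − λ)^{k_λ}
where k_λ is the size of the *largest* Jordan block for λ (equivalently, the smallest k with (A − λI)^k v = 0 for every generalised eigenvector v of λ).

  λ = 0: largest Jordan block has size 2, contributing (x − 0)^2

So m_A(x) = x^2 = x^2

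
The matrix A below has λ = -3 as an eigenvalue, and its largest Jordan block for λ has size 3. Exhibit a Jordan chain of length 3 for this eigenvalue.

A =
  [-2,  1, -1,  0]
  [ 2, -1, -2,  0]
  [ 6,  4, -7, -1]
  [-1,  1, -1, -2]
A Jordan chain for λ = -3 of length 3:
v_1 = (-3, -6, -9, -6)ᵀ
v_2 = (1, 2, 6, -1)ᵀ
v_3 = (1, 0, 0, 0)ᵀ

Let N = A − (-3)·I. We want v_3 with N^3 v_3 = 0 but N^2 v_3 ≠ 0; then v_{j-1} := N · v_j for j = 3, …, 2.

Pick v_3 = (1, 0, 0, 0)ᵀ.
Then v_2 = N · v_3 = (1, 2, 6, -1)ᵀ.
Then v_1 = N · v_2 = (-3, -6, -9, -6)ᵀ.

Sanity check: (A − (-3)·I) v_1 = (0, 0, 0, 0)ᵀ = 0. ✓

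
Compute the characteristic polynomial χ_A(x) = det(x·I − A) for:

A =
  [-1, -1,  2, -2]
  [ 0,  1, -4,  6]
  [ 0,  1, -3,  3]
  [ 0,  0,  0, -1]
x^4 + 4*x^3 + 6*x^2 + 4*x + 1

Expanding det(x·I − A) (e.g. by cofactor expansion or by noting that A is similar to its Jordan form J, which has the same characteristic polynomial as A) gives
  χ_A(x) = x^4 + 4*x^3 + 6*x^2 + 4*x + 1
which factors as (x + 1)^4. The eigenvalues (with algebraic multiplicities) are λ = -1 with multiplicity 4.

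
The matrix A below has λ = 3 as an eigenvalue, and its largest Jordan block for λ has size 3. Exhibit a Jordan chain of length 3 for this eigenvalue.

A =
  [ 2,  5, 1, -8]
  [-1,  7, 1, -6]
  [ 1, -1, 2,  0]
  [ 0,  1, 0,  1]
A Jordan chain for λ = 3 of length 3:
v_1 = (-3, -2, -1, -1)ᵀ
v_2 = (-1, -1, 1, 0)ᵀ
v_3 = (1, 0, 0, 0)ᵀ

Let N = A − (3)·I. We want v_3 with N^3 v_3 = 0 but N^2 v_3 ≠ 0; then v_{j-1} := N · v_j for j = 3, …, 2.

Pick v_3 = (1, 0, 0, 0)ᵀ.
Then v_2 = N · v_3 = (-1, -1, 1, 0)ᵀ.
Then v_1 = N · v_2 = (-3, -2, -1, -1)ᵀ.

Sanity check: (A − (3)·I) v_1 = (0, 0, 0, 0)ᵀ = 0. ✓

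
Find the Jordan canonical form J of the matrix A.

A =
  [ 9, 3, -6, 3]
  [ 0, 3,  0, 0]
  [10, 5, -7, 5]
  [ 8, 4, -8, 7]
J_2(3) ⊕ J_1(3) ⊕ J_1(3)

The characteristic polynomial is
  det(x·I − A) = x^4 - 12*x^3 + 54*x^2 - 108*x + 81 = (x - 3)^4

Eigenvalues and multiplicities (the geometric multiplicity of λ is n − rank(A − λI), which equals the number of Jordan blocks for λ):
  λ = 3: algebraic multiplicity = 4, geometric multiplicity = 3

Determining the block sizes for each eigenvalue:
  λ = 3: 3 blocks summing to 4 forces exactly one block of size 2 and the rest size 1 → block sizes [2, 1, 1]

Assembling the blocks gives a Jordan form
J =
  [3, 1, 0, 0]
  [0, 3, 0, 0]
  [0, 0, 3, 0]
  [0, 0, 0, 3]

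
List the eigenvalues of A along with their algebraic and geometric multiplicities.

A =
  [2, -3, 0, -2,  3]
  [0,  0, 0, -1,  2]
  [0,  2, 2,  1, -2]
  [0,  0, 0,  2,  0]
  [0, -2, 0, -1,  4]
λ = 2: alg = 5, geom = 3

Step 1 — factor the characteristic polynomial to read off the algebraic multiplicities:
  χ_A(x) = (x - 2)^5

Step 2 — compute geometric multiplicities via the rank-nullity identity g(λ) = n − rank(A − λI):
  rank(A − (2)·I) = 2, so dim ker(A − (2)·I) = n − 2 = 3

Summary:
  λ = 2: algebraic multiplicity = 5, geometric multiplicity = 3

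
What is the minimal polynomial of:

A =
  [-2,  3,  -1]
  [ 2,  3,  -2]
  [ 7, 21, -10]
x^2 + 6*x + 9

The characteristic polynomial is χ_A(x) = (x + 3)^3, so the eigenvalues are known. The minimal polynomial is
  m_A(x) = Π_λ (x − λ)^{k_λ}
where k_λ is the size of the *largest* Jordan block for λ (equivalently, the smallest k with (A − λI)^k v = 0 for every generalised eigenvector v of λ).

  λ = -3: largest Jordan block has size 2, contributing (x + 3)^2

So m_A(x) = (x + 3)^2 = x^2 + 6*x + 9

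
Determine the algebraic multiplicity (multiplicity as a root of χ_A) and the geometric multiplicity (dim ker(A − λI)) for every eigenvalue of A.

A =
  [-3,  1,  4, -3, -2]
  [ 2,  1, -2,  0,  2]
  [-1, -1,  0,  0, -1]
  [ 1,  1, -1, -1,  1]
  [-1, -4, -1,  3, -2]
λ = -1: alg = 5, geom = 3

Step 1 — factor the characteristic polynomial to read off the algebraic multiplicities:
  χ_A(x) = (x + 1)^5

Step 2 — compute geometric multiplicities via the rank-nullity identity g(λ) = n − rank(A − λI):
  rank(A − (-1)·I) = 2, so dim ker(A − (-1)·I) = n − 2 = 3

Summary:
  λ = -1: algebraic multiplicity = 5, geometric multiplicity = 3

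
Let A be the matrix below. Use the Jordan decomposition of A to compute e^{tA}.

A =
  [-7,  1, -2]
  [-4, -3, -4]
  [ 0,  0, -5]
e^{tA} =
  [-2*t*exp(-5*t) + exp(-5*t), t*exp(-5*t), -2*t*exp(-5*t)]
  [-4*t*exp(-5*t), 2*t*exp(-5*t) + exp(-5*t), -4*t*exp(-5*t)]
  [0, 0, exp(-5*t)]

Strategy: write A = P · J · P⁻¹ where J is a Jordan canonical form, so e^{tA} = P · e^{tJ} · P⁻¹, and e^{tJ} can be computed block-by-block.

A has Jordan form
J =
  [-5,  1,  0]
  [ 0, -5,  0]
  [ 0,  0, -5]
(up to reordering of blocks).

Per-block formulas:
  For a 1×1 block at λ = -5: exp(t · [-5]) = [e^(-5t)].
  For a 2×2 Jordan block J_2(-5): exp(t · J_2(-5)) = e^(-5t)·(I + t·N), where N is the 2×2 nilpotent shift.

After assembling e^{tJ} and conjugating by P, we get:

e^{tA} =
  [-2*t*exp(-5*t) + exp(-5*t), t*exp(-5*t), -2*t*exp(-5*t)]
  [-4*t*exp(-5*t), 2*t*exp(-5*t) + exp(-5*t), -4*t*exp(-5*t)]
  [0, 0, exp(-5*t)]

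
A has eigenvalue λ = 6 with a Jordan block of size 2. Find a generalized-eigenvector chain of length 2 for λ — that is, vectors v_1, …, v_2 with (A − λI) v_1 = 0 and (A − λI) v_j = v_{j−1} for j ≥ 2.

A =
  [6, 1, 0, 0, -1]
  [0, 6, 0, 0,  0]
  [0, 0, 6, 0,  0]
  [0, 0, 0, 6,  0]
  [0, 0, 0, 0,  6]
A Jordan chain for λ = 6 of length 2:
v_1 = (1, 0, 0, 0, 0)ᵀ
v_2 = (0, 1, 0, 0, 0)ᵀ

Let N = A − (6)·I. We want v_2 with N^2 v_2 = 0 but N^1 v_2 ≠ 0; then v_{j-1} := N · v_j for j = 2, …, 2.

Pick v_2 = (0, 1, 0, 0, 0)ᵀ.
Then v_1 = N · v_2 = (1, 0, 0, 0, 0)ᵀ.

Sanity check: (A − (6)·I) v_1 = (0, 0, 0, 0, 0)ᵀ = 0. ✓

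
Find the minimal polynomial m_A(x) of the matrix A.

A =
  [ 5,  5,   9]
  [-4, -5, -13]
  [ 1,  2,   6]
x^3 - 6*x^2 + 12*x - 8

The characteristic polynomial is χ_A(x) = (x - 2)^3, so the eigenvalues are known. The minimal polynomial is
  m_A(x) = Π_λ (x − λ)^{k_λ}
where k_λ is the size of the *largest* Jordan block for λ (equivalently, the smallest k with (A − λI)^k v = 0 for every generalised eigenvector v of λ).

  λ = 2: largest Jordan block has size 3, contributing (x − 2)^3

So m_A(x) = (x - 2)^3 = x^3 - 6*x^2 + 12*x - 8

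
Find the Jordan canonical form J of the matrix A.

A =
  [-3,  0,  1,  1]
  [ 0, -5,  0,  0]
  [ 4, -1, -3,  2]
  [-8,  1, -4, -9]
J_2(-5) ⊕ J_2(-5)

The characteristic polynomial is
  det(x·I − A) = x^4 + 20*x^3 + 150*x^2 + 500*x + 625 = (x + 5)^4

Eigenvalues and multiplicities (the geometric multiplicity of λ is n − rank(A − λI), which equals the number of Jordan blocks for λ):
  λ = -5: algebraic multiplicity = 4, geometric multiplicity = 2

Determining the block sizes for each eigenvalue:
  λ = -5: with am = 4 and gm = 2, the partition is not yet determined (e.g. several partitions of 4 into 2 parts exist). Let N = A − (-5)·I. Computing rank(N^1) = 2, rank(N^2) = 0; the number of blocks of size ≥ j is rank(N^{j−1}) − rank(N^j), giving [2, 2]. So we have 2 block(s) of size 2 → block sizes [2, 2]

Assembling the blocks gives a Jordan form
J =
  [-5,  1,  0,  0]
  [ 0, -5,  0,  0]
  [ 0,  0, -5,  1]
  [ 0,  0,  0, -5]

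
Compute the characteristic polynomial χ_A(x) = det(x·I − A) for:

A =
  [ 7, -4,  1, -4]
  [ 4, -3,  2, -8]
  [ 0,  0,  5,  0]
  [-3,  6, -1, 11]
x^4 - 20*x^3 + 150*x^2 - 500*x + 625

Expanding det(x·I − A) (e.g. by cofactor expansion or by noting that A is similar to its Jordan form J, which has the same characteristic polynomial as A) gives
  χ_A(x) = x^4 - 20*x^3 + 150*x^2 - 500*x + 625
which factors as (x - 5)^4. The eigenvalues (with algebraic multiplicities) are λ = 5 with multiplicity 4.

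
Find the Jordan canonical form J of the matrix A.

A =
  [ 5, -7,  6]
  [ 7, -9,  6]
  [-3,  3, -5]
J_1(-5) ⊕ J_2(-2)

The characteristic polynomial is
  det(x·I − A) = x^3 + 9*x^2 + 24*x + 20 = (x + 2)^2*(x + 5)

Eigenvalues and multiplicities (the geometric multiplicity of λ is n − rank(A − λI), which equals the number of Jordan blocks for λ):
  λ = -5: algebraic multiplicity = 1, geometric multiplicity = 1
  λ = -2: algebraic multiplicity = 2, geometric multiplicity = 1

Determining the block sizes for each eigenvalue:
  λ = -5: one block (gm = 1), so the single block has size am = 1 → block sizes [1]
  λ = -2: one block (gm = 1), so the single block has size am = 2 → block sizes [2]

Assembling the blocks gives a Jordan form
J =
  [-5,  0,  0]
  [ 0, -2,  1]
  [ 0,  0, -2]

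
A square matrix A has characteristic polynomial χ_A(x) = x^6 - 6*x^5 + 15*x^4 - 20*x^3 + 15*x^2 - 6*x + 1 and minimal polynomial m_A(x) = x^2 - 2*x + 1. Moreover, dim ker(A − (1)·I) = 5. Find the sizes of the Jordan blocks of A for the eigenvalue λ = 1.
Block sizes for λ = 1: [2, 1, 1, 1, 1]

Step 1 — from the characteristic polynomial, algebraic multiplicity of λ = 1 is 6. From dim ker(A − (1)·I) = 5, there are exactly 5 Jordan blocks for λ = 1.
Step 2 — from the minimal polynomial, the factor (x − 1)^2 tells us the largest block for λ = 1 has size 2.
Step 3 — with total size 6, 5 blocks, and largest block 2, the block sizes (in nonincreasing order) are [2, 1, 1, 1, 1].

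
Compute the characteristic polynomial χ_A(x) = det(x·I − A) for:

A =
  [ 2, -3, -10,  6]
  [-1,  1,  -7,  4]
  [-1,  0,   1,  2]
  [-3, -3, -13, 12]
x^4 - 16*x^3 + 96*x^2 - 256*x + 256

Expanding det(x·I − A) (e.g. by cofactor expansion or by noting that A is similar to its Jordan form J, which has the same characteristic polynomial as A) gives
  χ_A(x) = x^4 - 16*x^3 + 96*x^2 - 256*x + 256
which factors as (x - 4)^4. The eigenvalues (with algebraic multiplicities) are λ = 4 with multiplicity 4.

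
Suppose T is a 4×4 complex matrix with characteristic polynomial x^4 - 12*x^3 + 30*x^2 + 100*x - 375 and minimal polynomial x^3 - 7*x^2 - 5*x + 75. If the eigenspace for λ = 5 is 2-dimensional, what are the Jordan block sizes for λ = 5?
Block sizes for λ = 5: [2, 1]

Step 1 — from the characteristic polynomial, algebraic multiplicity of λ = 5 is 3. From dim ker(T − (5)·I) = 2, there are exactly 2 Jordan blocks for λ = 5.
Step 2 — from the minimal polynomial, the factor (x − 5)^2 tells us the largest block for λ = 5 has size 2.
Step 3 — with total size 3, 2 blocks, and largest block 2, the block sizes (in nonincreasing order) are [2, 1].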